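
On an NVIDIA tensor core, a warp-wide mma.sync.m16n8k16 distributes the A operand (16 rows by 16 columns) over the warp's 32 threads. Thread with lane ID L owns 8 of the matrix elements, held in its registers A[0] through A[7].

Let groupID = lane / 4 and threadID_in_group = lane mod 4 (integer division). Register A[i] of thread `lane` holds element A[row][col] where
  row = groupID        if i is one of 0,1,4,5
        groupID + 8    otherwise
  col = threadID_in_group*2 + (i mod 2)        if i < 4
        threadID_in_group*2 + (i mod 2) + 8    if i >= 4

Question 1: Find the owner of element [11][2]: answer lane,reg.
r: 11->gid=3,r8=1  c: 2->c8=0,tid=1,i&1=0
L=3*4+1=13  i=0*4+1*2+0=2

13,2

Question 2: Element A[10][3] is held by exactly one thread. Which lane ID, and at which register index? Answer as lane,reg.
r=10⇒gr=2,Rb=1  c=3⇒Cb=0,th=1,odd=1
L=2*4+1=9  i=0*4+1*2+1=3

9,3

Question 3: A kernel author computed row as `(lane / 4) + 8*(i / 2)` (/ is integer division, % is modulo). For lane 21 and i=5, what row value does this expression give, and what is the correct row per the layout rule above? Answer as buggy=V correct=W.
buggy=21 correct=5

`(lane / 4) + 8*(i / 2)`[21,5]->21
lane 21: g=5 (21/4), t=1 (21%4)
i=5: r=5+0=5, c=1*2+1+8=11
row: 21 vs 5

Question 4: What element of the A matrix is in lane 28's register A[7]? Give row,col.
lane 28: gr=7 (28/4), th=0 (28%4)
i=7: r=7+8=15, c=0*2+1+8=9

15,9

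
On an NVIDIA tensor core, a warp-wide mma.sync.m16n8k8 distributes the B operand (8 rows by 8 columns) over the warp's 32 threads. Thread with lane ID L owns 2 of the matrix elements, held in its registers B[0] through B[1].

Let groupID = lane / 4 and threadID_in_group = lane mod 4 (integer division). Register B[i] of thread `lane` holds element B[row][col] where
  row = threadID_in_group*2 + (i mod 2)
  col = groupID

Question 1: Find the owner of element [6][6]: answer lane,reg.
c=6→G=6  r=6→T=3,p=0
L=6*4+3=27  i=0=0

27,0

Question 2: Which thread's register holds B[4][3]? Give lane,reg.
14,0

c=3⇒gr=3  r=4⇒th=2,odd=0
L=3*4+2=14  i=0=0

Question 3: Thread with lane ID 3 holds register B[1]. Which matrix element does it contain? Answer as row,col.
3: gr=0,th=3
[1] (3*2+1,0) = (7,0)

7,0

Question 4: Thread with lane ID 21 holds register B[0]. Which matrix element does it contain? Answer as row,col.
2,5

L=21→G=21>>2=5, T=21&3=1
[0]→row 1·2+0=2  col G=5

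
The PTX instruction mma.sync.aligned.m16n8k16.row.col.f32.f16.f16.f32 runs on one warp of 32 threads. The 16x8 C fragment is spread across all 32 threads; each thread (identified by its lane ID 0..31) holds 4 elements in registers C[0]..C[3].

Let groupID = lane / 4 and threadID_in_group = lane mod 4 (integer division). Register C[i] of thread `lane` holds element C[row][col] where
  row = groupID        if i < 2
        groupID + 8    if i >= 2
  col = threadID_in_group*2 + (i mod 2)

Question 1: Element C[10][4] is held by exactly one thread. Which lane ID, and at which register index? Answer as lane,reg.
r=10⇒gr=2,Rb=1  c=4⇒th=2,odd=0
L=2*4+2=10  i=1*2+0=2

10,2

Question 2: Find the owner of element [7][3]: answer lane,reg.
29,1

r=7->g=7,rb=0  c=3->t=1,b0=1
L=7*4+1=29  i=0*2+1=1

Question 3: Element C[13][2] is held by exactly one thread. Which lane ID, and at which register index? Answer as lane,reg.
21,2

r=13->g=5,rb=1  c=2->t=1,b0=0
L=5*4+1=21  i=1*2+0=2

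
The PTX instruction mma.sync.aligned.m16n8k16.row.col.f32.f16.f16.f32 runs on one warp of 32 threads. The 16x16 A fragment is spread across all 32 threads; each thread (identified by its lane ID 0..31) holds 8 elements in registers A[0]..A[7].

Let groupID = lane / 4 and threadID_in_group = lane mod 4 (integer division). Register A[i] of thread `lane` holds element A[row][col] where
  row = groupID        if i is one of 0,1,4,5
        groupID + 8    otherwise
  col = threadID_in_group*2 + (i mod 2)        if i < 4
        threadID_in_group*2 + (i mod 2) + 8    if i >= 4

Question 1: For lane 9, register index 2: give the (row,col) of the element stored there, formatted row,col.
10,2

lane 9: gr=2 (9/4), th=1 (9%4)
i=2: r=2+8=10, c=1*2+0+0=2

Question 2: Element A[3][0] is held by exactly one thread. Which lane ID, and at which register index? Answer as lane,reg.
12,0

r=3⇒gr=3,Rb=0  c=0⇒Cb=0,th=0,odd=0
L=3*4+0=12  i=0*4+0*2+0=0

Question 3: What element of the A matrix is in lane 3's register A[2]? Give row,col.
8,6

lane 3=>3/4=0, 3 mod 4=3
i=2  r:0+8=>8  c:2·3+0+0=>6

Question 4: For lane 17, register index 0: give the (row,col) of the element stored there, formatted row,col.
4,2

lane 17: G=4 (17/4), T=1 (17%4)
i=0: r=4+0=4, c=1*2+0+0=2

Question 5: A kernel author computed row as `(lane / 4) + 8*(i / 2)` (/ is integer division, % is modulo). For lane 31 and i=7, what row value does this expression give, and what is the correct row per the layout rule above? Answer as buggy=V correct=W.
`(lane / 4) + 8*(i / 2)`[31,7]=>31
L=31=>grp=31>>2=7, tig=31&3=3
[7]=>row 7+8=15  col 3·2+1+8=15
row: 31 vs 15

buggy=31 correct=15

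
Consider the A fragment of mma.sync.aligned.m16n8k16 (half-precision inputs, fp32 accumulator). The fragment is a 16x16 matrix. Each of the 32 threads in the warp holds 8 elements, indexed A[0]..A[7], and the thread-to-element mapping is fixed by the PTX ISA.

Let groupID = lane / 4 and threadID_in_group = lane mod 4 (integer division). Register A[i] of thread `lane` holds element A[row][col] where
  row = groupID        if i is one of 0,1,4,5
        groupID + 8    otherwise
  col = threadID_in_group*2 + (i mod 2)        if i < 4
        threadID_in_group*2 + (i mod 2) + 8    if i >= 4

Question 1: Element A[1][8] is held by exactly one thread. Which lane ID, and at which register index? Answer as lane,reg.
4,4

r=1⇒gr=1,Rb=0  c=8⇒Cb=1,th=0,odd=0
L=1*4+0=4  i=1*4+0*2+0=4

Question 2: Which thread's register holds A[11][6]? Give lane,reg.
r=11→G=3,rhi=1  c=6→chi=0,T=3,p=0
L=3*4+3=15  i=0*4+1*2+0=2

15,2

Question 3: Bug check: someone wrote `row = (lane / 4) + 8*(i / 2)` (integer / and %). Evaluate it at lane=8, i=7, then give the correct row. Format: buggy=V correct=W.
`(lane / 4) + 8*(i / 2)`[8,7]⇒26
lane 8: gr=2 (8/4), th=0 (8%4)
i=7: r=2+8=10, c=0*2+1+8=9
row: 26 vs 10

buggy=26 correct=10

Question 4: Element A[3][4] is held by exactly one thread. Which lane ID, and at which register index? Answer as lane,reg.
r: 3->gid=3,r8=0  c: 4->c8=0,tid=2,i&1=0
L=3*4+2=14  i=0*4+0*2+0=0

14,0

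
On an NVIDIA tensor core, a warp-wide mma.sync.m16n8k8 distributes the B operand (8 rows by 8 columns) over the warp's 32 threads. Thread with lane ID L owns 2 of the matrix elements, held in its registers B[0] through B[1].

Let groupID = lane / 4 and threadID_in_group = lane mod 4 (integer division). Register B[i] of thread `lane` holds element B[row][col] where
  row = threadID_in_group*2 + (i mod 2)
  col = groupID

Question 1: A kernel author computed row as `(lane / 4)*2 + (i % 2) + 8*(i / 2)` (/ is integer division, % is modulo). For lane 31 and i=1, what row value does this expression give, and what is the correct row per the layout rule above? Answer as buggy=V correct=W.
buggy=15 correct=7

`(lane / 4)*2 + (i % 2) + 8*(i / 2)`[31,1]→15
lane 31→31/4=7, 31 mod 4=3
i=1  r:2·3+1→7  c:7
row: 15 vs 7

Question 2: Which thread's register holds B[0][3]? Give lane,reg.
12,0

c=3→G=3  r=0→T=0,p=0
L=3*4+0=12  i=0=0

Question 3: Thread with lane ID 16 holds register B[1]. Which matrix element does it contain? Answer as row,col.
lane 16->16/4=4, 16 mod 4=0
i=1  r:2·0+1->1  c:4

1,4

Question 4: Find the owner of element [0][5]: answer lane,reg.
20,0

c:5=>grp=5  r:0=>tig=0,lo=0
L=5*4+0=20  i=0=0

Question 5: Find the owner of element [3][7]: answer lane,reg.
c:7=>grp=7  r:3=>tig=1,lo=1
L=7*4+1=29  i=1=1

29,1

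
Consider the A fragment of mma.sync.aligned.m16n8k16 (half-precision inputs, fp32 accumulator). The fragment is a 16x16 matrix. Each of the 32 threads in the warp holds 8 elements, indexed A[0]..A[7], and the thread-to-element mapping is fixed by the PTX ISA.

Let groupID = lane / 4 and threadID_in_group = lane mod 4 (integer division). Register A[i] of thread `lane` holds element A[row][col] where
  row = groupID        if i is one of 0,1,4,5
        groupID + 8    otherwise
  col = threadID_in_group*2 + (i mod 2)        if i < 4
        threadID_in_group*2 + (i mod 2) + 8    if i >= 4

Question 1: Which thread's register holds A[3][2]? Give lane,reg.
r=3⇒gr=3,Rb=0  c=2⇒Cb=0,th=1,odd=0
L=3*4+1=13  i=0*4+0*2+0=0

13,0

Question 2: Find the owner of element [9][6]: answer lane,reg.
7,2

r:9=>grp=1,rB=1  c:6=>cB=0,tig=3,lo=0
L=1*4+3=7  i=0*4+1*2+0=2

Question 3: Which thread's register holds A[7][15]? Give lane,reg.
r: 7->gid=7,r8=0  c: 15->c8=1,tid=3,i&1=1
L=7*4+3=31  i=1*4+0*2+1=5

31,5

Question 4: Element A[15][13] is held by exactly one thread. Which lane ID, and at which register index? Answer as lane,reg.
30,7

r=15→G=7,rhi=1  c=13→chi=1,T=2,p=1
L=7*4+2=30  i=1*4+1*2+1=7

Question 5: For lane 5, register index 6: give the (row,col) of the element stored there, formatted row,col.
lane 5: grp=1 (5/4), tig=1 (5%4)
i=6: r=1+8=9, c=1*2+0+8=10

9,10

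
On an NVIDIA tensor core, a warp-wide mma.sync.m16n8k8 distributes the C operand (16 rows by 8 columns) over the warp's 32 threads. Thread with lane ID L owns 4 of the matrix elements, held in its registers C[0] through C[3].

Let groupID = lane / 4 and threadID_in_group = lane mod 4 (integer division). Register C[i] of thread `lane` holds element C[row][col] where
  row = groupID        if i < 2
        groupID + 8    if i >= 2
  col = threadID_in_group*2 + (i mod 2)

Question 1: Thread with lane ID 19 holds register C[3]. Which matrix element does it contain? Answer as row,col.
lane 19->19/4=4, 19 mod 4=3
i=3  r:4+8->12  c:2·3+1->7

12,7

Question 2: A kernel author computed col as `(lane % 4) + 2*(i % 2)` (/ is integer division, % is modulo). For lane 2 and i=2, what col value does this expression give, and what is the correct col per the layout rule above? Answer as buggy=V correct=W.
`(lane % 4) + 2*(i % 2)`[2,2]->2
2: gid=0,tid=2
[2] (0+8,2*2+0) = (8,4)
col: 2 vs 4

buggy=2 correct=4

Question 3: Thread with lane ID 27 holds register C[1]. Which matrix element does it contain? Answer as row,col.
6,7

lane 27: gr=6 (27/4), th=3 (27%4)
i=1: r=6+0=6, c=3*2+1=7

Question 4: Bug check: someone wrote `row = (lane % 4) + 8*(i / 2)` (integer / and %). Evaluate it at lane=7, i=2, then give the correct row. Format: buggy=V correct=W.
`(lane % 4) + 8*(i / 2)`[7,2]→11
L=7→G=7>>2=1, T=7&3=3
[2]→row 1+8=9  col 3·2+0=6
row: 11 vs 9

buggy=11 correct=9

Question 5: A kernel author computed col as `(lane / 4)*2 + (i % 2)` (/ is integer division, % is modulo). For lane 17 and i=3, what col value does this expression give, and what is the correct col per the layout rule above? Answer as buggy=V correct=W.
`(lane / 4)*2 + (i % 2)`[17,3]->9
lane 17->17/4=4, 17 mod 4=1
i=3  r:4+8->12  c:2·1+1->3
col: 9 vs 3

buggy=9 correct=3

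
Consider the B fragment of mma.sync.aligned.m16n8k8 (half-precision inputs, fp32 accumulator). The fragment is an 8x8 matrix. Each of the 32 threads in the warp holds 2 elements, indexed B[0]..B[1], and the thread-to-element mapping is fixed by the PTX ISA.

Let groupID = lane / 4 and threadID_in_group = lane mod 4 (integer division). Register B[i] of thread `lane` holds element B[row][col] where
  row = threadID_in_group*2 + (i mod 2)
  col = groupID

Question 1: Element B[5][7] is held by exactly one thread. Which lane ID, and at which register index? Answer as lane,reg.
c=7->g=7  r=5->t=2,b0=1
L=7*4+2=30  i=1=1

30,1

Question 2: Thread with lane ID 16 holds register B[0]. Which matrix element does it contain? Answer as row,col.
0,4

16: G=4,T=0
[0] (0*2+0,4) = (0,4)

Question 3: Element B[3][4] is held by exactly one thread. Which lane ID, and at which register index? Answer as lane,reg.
17,1

c=4⇒gr=4  r=3⇒th=1,odd=1
L=4*4+1=17  i=1=1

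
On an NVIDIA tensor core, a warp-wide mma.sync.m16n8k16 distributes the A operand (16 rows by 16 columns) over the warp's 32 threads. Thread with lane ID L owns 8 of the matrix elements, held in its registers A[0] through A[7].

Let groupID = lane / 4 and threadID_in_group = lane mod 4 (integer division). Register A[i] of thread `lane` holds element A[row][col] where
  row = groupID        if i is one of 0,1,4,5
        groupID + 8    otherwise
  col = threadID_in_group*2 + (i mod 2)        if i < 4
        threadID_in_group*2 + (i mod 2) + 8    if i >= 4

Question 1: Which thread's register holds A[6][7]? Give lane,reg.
27,1

r=6⇒gr=6,Rb=0  c=7⇒Cb=0,th=3,odd=1
L=6*4+3=27  i=0*4+0*2+1=1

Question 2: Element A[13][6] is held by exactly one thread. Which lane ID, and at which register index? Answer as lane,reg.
r: 13->gid=5,r8=1  c: 6->c8=0,tid=3,i&1=0
L=5*4+3=23  i=0*4+1*2+0=2

23,2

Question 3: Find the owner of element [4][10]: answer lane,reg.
17,4

r=4->g=4,rb=0  c=10->cb=1,t=1,b0=0
L=4*4+1=17  i=1*4+0*2+0=4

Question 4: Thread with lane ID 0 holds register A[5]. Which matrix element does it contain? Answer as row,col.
0,9

0: g=0,t=0
[5] (0+0,0*2+1+8) = (0,9)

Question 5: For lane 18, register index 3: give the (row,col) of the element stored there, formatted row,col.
lane 18: g=4 (18/4), t=2 (18%4)
i=3: r=4+8=12, c=2*2+1+0=5

12,5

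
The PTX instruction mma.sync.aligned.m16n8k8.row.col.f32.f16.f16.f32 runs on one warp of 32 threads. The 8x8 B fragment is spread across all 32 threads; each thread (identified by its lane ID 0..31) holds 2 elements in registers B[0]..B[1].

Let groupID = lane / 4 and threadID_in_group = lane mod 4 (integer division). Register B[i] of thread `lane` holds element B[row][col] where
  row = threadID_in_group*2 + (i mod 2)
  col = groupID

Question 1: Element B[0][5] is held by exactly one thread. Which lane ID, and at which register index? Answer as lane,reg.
20,0

c=5->g=5  r=0->t=0,b0=0
L=5*4+0=20  i=0=0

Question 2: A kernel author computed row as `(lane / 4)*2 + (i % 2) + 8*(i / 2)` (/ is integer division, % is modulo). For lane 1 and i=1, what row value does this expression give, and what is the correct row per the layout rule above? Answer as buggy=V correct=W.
buggy=1 correct=3

`(lane / 4)*2 + (i % 2) + 8*(i / 2)`[1,1]->1
lane 1->1/4=0, 1 mod 4=1
i=1  r:2·1+1->3  c:0
row: 1 vs 3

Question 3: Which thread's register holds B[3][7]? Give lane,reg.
c:7=>grp=7  r:3=>tig=1,lo=1
L=7*4+1=29  i=1=1

29,1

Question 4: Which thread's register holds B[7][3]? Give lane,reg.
c=3->g=3  r=7->t=3,b0=1
L=3*4+3=15  i=1=1

15,1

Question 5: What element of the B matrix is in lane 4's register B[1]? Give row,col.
1,1

4: gr=1,th=0
[1] (0*2+1,1) = (1,1)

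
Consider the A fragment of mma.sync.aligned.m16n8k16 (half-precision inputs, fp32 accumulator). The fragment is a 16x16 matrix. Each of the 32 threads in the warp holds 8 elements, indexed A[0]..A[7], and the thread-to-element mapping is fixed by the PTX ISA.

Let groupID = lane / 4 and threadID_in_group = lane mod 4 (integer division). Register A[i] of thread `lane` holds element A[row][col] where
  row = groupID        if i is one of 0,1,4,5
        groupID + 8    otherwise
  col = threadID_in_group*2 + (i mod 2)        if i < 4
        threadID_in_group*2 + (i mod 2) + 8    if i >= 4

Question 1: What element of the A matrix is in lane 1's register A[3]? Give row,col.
1: gr=0,th=1
[3] (0+8,1*2+1+0) = (8,3)

8,3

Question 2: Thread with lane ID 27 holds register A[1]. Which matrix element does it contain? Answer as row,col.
6,7

L=27⇒gr=27>>2=6, th=27&3=3
[1]⇒row 6+0=6  col 3·2+1+0=7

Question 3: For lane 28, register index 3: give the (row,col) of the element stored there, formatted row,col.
L=28→G=28>>2=7, T=28&3=0
[3]→row 7+8=15  col 0·2+1+0=1

15,1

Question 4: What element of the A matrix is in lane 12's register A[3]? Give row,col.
L=12→G=12>>2=3, T=12&3=0
[3]→row 3+8=11  col 0·2+1+0=1

11,1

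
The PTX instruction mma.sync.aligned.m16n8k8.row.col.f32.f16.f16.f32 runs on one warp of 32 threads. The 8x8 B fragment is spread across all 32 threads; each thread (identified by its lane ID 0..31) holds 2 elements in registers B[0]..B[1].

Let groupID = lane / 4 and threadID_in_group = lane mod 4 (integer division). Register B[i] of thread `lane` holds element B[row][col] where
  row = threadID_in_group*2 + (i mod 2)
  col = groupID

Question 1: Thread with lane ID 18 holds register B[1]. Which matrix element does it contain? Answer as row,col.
lane 18→18/4=4, 18 mod 4=2
i=1  r:2·2+1→5  c:4

5,4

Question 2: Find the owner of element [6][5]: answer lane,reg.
c=5->g=5  r=6->t=3,b0=0
L=5*4+3=23  i=0=0

23,0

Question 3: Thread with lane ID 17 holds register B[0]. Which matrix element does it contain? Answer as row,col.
L=17->gid=17>>2=4, tid=17&3=1
[0]->row 1·2+0=2  col gid=4

2,4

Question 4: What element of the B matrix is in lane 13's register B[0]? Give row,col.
2,3

13: G=3,T=1
[0] (1*2+0,3) = (2,3)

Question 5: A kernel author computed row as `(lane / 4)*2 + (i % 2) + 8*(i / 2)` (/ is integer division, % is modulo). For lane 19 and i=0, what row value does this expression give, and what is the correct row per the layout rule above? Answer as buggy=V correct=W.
buggy=8 correct=6

`(lane / 4)*2 + (i % 2) + 8*(i / 2)`[19,0]=>8
L=19=>grp=19>>2=4, tig=19&3=3
[0]=>row 3·2+0=6  col grp=4
row: 8 vs 6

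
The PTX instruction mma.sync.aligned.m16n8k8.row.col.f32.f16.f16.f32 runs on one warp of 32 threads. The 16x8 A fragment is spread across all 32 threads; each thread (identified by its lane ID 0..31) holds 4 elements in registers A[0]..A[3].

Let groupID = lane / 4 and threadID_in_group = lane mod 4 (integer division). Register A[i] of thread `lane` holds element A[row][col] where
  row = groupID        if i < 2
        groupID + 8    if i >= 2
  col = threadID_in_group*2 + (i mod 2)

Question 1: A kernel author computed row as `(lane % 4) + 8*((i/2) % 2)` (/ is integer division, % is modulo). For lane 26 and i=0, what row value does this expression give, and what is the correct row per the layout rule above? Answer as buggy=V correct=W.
`(lane % 4) + 8*((i/2) % 2)`[26,0]->2
lane 26->26/4=6, 26 mod 4=2
i=0  r:6+0->6  c:2·2+0->4
row: 2 vs 6

buggy=2 correct=6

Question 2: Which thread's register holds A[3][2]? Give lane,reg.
r=3->g=3,rb=0  c=2->t=1,b0=0
L=3*4+1=13  i=0*2+0=0

13,0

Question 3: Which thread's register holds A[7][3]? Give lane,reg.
r=7->g=7,rb=0  c=3->t=1,b0=1
L=7*4+1=29  i=0*2+1=1

29,1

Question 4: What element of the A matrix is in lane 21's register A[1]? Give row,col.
5,3

lane 21: g=5 (21/4), t=1 (21%4)
i=1: r=5+0=5, c=1*2+1=3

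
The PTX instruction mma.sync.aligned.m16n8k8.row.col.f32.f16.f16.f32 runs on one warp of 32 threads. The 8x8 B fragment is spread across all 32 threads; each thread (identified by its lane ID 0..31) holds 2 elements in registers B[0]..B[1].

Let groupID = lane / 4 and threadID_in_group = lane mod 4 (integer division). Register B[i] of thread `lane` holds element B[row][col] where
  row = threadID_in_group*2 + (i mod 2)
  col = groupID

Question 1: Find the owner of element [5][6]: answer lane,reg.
26,1

c=6→G=6  r=5→T=2,p=1
L=6*4+2=26  i=1=1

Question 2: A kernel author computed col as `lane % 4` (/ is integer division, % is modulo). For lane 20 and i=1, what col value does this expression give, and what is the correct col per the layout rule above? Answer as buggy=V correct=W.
`lane % 4`[20,1]->0
L=20->gid=20>>2=5, tid=20&3=0
[1]->row 0·2+1=1  col gid=5
col: 0 vs 5

buggy=0 correct=5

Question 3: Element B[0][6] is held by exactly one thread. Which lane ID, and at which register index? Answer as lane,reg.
24,0

c=6->g=6  r=0->t=0,b0=0
L=6*4+0=24  i=0=0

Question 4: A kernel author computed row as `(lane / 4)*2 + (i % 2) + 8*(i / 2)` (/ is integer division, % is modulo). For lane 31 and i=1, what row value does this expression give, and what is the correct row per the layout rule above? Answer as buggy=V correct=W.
buggy=15 correct=7

`(lane / 4)*2 + (i % 2) + 8*(i / 2)`[31,1]⇒15
lane 31⇒31/4=7, 31 mod 4=3
i=1  r:2·3+1⇒7  c:7
row: 15 vs 7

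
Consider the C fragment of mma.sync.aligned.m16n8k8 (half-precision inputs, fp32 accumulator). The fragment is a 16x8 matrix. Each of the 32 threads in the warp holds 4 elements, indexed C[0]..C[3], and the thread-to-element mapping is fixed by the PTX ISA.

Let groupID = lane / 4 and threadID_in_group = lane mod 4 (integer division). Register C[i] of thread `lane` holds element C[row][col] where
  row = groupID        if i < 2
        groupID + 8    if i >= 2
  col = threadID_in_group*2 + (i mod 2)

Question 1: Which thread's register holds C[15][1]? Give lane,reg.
28,3

r=15->g=7,rb=1  c=1->t=0,b0=1
L=7*4+0=28  i=1*2+1=3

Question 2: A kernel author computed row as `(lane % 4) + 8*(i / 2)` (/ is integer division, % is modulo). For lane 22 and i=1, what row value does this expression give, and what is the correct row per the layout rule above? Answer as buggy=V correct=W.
buggy=2 correct=5

`(lane % 4) + 8*(i / 2)`[22,1]⇒2
L=22⇒gr=22>>2=5, th=22&3=2
[1]⇒row 5+0=5  col 2·2+1=5
row: 2 vs 5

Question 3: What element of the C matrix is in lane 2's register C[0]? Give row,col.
2: grp=0,tig=2
[0] (0+0,2*2+0) = (0,4)

0,4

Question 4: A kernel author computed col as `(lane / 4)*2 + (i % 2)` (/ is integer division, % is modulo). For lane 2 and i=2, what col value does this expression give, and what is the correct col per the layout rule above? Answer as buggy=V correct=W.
`(lane / 4)*2 + (i % 2)`[2,2]->0
lane 2: g=0 (2/4), t=2 (2%4)
i=2: r=0+8=8, c=2*2+0=4
col: 0 vs 4

buggy=0 correct=4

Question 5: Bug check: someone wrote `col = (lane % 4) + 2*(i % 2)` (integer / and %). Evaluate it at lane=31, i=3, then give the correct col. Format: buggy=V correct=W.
`(lane % 4) + 2*(i % 2)`[31,3]→5
lane 31: G=7 (31/4), T=3 (31%4)
i=3: r=7+8=15, c=3*2+1=7
col: 5 vs 7

buggy=5 correct=7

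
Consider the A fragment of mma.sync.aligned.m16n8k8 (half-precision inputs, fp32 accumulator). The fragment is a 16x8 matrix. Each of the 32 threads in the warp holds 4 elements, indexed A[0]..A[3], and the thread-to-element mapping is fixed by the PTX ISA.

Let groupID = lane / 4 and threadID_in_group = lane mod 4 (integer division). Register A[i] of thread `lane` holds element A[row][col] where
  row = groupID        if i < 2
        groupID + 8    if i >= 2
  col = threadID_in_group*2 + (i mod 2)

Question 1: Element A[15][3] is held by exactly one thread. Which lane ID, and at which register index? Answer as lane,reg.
29,3

r:15=>grp=7,rB=1  c:3=>tig=1,lo=1
L=7*4+1=29  i=1*2+1=3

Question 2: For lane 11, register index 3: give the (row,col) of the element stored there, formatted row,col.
10,7

11: G=2,T=3
[3] (2+8,3*2+1) = (10,7)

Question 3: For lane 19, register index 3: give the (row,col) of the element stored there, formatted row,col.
12,7

lane 19: g=4 (19/4), t=3 (19%4)
i=3: r=4+8=12, c=3*2+1=7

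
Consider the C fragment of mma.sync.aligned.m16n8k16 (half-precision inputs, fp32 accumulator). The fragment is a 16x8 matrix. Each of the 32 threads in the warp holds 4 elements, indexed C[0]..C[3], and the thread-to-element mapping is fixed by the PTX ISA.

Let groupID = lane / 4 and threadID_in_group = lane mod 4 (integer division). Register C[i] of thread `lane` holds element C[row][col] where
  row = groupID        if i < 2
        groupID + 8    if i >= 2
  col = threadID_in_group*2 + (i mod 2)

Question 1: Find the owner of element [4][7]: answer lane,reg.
19,1

r=4->g=4,rb=0  c=7->t=3,b0=1
L=4*4+3=19  i=0*2+1=1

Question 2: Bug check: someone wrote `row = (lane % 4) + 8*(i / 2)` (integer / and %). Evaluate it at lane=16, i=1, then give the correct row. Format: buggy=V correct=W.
`(lane % 4) + 8*(i / 2)`[16,1]→0
lane 16→16/4=4, 16 mod 4=0
i=1  r:4+0→4  c:2·0+1→1
row: 0 vs 4

buggy=0 correct=4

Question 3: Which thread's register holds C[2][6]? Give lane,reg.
11,0

r=2→G=2,rhi=0  c=6→T=3,p=0
L=2*4+3=11  i=0*2+0=0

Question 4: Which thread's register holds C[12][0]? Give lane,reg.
r=12→G=4,rhi=1  c=0→T=0,p=0
L=4*4+0=16  i=1*2+0=2

16,2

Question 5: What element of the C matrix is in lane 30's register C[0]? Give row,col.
7,4

L=30=>grp=30>>2=7, tig=30&3=2
[0]=>row 7+0=7  col 2·2+0=4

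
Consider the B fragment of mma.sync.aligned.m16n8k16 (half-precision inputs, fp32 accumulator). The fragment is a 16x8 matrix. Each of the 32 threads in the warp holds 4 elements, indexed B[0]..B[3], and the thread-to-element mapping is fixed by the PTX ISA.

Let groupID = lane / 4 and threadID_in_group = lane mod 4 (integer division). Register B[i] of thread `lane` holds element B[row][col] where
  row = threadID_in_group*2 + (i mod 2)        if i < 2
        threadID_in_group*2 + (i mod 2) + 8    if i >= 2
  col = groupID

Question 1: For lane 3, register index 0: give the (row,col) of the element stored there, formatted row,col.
6,0

3: gr=0,th=3
[0] (3*2+0+0,0) = (6,0)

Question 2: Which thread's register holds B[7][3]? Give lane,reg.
c: 3->gid=3  r: 7->r8=0,tid=3,i&1=1
L=3*4+3=15  i=0*2+1=1

15,1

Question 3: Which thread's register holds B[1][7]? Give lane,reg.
c=7->g=7  r=1->rb=0,t=0,b0=1
L=7*4+0=28  i=0*2+1=1

28,1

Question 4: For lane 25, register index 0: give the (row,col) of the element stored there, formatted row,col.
2,6

lane 25: g=6 (25/4), t=1 (25%4)
i=0: r=1*2+0+0=2, c=g=6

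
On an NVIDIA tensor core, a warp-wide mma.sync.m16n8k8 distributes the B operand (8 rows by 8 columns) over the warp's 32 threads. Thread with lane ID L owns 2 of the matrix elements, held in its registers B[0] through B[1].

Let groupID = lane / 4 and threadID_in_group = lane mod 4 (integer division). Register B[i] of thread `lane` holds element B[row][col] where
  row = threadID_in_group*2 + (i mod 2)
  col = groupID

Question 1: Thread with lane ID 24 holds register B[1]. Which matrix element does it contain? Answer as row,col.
lane 24=>24/4=6, 24 mod 4=0
i=1  r:2·0+1=>1  c:6

1,6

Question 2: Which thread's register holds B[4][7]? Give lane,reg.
c:7=>grp=7  r:4=>tig=2,lo=0
L=7*4+2=30  i=0=0

30,0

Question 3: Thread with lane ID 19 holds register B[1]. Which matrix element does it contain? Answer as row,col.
lane 19->19/4=4, 19 mod 4=3
i=1  r:2·3+1->7  c:4

7,4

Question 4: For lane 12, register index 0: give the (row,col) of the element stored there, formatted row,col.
L=12→G=12>>2=3, T=12&3=0
[0]→row 0·2+0=0  col G=3

0,3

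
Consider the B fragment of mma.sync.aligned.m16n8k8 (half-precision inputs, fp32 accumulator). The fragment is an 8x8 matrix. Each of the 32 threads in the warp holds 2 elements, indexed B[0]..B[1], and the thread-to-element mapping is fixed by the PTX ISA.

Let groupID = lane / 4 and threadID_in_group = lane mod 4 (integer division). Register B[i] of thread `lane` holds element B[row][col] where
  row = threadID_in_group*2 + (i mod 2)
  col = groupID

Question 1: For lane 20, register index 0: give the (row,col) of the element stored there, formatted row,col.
L=20->gid=20>>2=5, tid=20&3=0
[0]->row 0·2+0=0  col gid=5

0,5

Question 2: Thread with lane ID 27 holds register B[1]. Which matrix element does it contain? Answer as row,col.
27: g=6,t=3
[1] (3*2+1,6) = (7,6)

7,6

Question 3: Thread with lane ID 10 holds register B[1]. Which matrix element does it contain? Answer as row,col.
L=10⇒gr=10>>2=2, th=10&3=2
[1]⇒row 2·2+1=5  col gr=2

5,2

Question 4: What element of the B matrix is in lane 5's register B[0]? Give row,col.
2,1

lane 5: g=1 (5/4), t=1 (5%4)
i=0: r=1*2+0=2, c=g=1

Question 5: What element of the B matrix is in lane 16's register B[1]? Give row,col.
lane 16: gid=4 (16/4), tid=0 (16%4)
i=1: r=0*2+1=1, c=gid=4

1,4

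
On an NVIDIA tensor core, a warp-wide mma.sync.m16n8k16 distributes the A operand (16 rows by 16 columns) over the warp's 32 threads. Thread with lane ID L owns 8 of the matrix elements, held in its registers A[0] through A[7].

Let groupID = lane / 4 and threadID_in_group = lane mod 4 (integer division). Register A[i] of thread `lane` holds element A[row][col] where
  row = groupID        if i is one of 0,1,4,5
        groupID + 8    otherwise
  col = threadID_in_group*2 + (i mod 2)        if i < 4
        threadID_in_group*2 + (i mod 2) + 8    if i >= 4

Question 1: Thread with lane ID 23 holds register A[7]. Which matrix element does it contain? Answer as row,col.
lane 23: G=5 (23/4), T=3 (23%4)
i=7: r=5+8=13, c=3*2+1+8=15

13,15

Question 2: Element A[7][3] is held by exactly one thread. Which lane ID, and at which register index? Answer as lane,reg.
r: 7->gid=7,r8=0  c: 3->c8=0,tid=1,i&1=1
L=7*4+1=29  i=0*4+0*2+1=1

29,1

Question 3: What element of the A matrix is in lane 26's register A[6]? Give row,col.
14,12

26: grp=6,tig=2
[6] (6+8,2*2+0+8) = (14,12)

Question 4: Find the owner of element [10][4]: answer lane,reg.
r=10->g=2,rb=1  c=4->cb=0,t=2,b0=0
L=2*4+2=10  i=0*4+1*2+0=2

10,2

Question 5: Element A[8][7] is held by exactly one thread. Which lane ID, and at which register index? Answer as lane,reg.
3,3

r:8=>grp=0,rB=1  c:7=>cB=0,tig=3,lo=1
L=0*4+3=3  i=0*4+1*2+1=3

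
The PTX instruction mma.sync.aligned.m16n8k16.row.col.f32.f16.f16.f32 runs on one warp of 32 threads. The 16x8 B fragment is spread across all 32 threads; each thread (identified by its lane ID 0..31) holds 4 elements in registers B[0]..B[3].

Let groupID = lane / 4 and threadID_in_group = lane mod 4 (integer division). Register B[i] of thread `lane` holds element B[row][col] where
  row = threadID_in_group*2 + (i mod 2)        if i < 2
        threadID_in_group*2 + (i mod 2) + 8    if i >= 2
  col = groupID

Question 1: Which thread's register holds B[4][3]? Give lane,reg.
c=3->g=3  r=4->rb=0,t=2,b0=0
L=3*4+2=14  i=0*2+0=0

14,0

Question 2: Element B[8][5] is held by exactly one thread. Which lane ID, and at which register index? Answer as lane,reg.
c=5->g=5  r=8->rb=1,t=0,b0=0
L=5*4+0=20  i=1*2+0=2

20,2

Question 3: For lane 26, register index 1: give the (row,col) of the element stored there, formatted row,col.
5,6

L=26⇒gr=26>>2=6, th=26&3=2
[1]⇒row 2·2+1+0=5  col gr=6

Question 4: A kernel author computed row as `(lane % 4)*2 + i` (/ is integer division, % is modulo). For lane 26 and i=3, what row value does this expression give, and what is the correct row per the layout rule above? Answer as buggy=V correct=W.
buggy=7 correct=13

`(lane % 4)*2 + i`[26,3]->7
lane 26: gid=6 (26/4), tid=2 (26%4)
i=3: r=2*2+1+8=13, c=gid=6
row: 7 vs 13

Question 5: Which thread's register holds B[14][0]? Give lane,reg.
3,2

c=0⇒gr=0  r=14⇒Rb=1,th=3,odd=0
L=0*4+3=3  i=1*2+0=2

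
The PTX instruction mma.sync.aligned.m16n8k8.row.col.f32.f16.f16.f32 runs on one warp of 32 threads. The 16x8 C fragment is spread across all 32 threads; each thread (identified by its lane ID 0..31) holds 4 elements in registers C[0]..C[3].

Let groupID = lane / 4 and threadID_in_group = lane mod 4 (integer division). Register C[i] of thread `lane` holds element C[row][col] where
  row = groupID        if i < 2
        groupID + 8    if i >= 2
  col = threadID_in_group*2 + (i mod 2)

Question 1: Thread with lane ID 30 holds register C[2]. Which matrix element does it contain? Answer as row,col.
15,4

lane 30=>30/4=7, 30 mod 4=2
i=2  r:7+8=>15  c:2·2+0=>4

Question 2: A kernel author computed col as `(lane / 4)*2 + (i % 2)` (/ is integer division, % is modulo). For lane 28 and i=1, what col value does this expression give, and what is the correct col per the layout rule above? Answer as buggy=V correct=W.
`(lane / 4)*2 + (i % 2)`[28,1]->15
lane 28->28/4=7, 28 mod 4=0
i=1  r:7+0->7  c:2·0+1->1
col: 15 vs 1

buggy=15 correct=1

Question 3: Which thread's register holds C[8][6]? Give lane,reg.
3,2

r=8⇒gr=0,Rb=1  c=6⇒th=3,odd=0
L=0*4+3=3  i=1*2+0=2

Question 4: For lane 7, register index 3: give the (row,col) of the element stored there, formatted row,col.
lane 7: grp=1 (7/4), tig=3 (7%4)
i=3: r=1+8=9, c=3*2+1=7

9,7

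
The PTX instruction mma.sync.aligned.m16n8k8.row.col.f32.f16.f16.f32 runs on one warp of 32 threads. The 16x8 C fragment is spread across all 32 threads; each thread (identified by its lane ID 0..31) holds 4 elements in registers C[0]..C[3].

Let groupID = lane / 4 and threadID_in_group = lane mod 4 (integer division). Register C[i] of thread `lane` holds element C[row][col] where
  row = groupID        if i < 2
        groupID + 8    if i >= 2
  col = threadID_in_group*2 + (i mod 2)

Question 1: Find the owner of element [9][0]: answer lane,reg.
r: 9->gid=1,r8=1  c: 0->tid=0,i&1=0
L=1*4+0=4  i=1*2+0=2

4,2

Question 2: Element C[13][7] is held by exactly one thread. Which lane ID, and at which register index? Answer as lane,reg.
r:13=>grp=5,rB=1  c:7=>tig=3,lo=1
L=5*4+3=23  i=1*2+1=3

23,3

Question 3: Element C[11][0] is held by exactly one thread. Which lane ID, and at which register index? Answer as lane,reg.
12,2

r:11=>grp=3,rB=1  c:0=>tig=0,lo=0
L=3*4+0=12  i=1*2+0=2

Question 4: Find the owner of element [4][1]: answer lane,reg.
16,1

r:4=>grp=4,rB=0  c:1=>tig=0,lo=1
L=4*4+0=16  i=0*2+1=1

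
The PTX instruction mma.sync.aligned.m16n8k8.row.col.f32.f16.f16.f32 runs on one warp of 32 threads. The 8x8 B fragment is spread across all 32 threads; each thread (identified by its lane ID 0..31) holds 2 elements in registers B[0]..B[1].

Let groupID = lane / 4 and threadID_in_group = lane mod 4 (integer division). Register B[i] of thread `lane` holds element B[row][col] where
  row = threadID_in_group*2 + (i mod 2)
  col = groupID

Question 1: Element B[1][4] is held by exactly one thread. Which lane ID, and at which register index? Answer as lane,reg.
16,1

c=4->g=4  r=1->t=0,b0=1
L=4*4+0=16  i=1=1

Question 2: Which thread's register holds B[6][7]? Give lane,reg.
31,0

c=7⇒gr=7  r=6⇒th=3,odd=0
L=7*4+3=31  i=0=0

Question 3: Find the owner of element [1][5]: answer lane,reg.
c:5=>grp=5  r:1=>tig=0,lo=1
L=5*4+0=20  i=1=1

20,1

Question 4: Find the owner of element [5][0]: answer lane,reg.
2,1

c=0→G=0  r=5→T=2,p=1
L=0*4+2=2  i=1=1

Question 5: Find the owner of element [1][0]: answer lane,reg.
0,1

c: 0->gid=0  r: 1->tid=0,i&1=1
L=0*4+0=0  i=1=1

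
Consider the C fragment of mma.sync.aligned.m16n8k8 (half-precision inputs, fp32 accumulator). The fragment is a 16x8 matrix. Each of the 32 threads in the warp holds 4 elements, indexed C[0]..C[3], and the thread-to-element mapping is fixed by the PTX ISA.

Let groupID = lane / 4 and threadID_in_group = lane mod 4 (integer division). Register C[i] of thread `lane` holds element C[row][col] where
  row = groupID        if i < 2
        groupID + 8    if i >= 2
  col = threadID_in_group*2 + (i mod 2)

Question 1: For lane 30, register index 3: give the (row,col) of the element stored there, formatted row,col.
lane 30: G=7 (30/4), T=2 (30%4)
i=3: r=7+8=15, c=2*2+1=5

15,5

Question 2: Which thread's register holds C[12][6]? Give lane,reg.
19,2

r: 12->gid=4,r8=1  c: 6->tid=3,i&1=0
L=4*4+3=19  i=1*2+0=2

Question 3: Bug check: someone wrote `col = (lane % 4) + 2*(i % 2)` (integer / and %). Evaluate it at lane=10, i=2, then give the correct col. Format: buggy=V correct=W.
`(lane % 4) + 2*(i % 2)`[10,2]⇒2
L=10⇒gr=10>>2=2, th=10&3=2
[2]⇒row 2+8=10  col 2·2+0=4
col: 2 vs 4

buggy=2 correct=4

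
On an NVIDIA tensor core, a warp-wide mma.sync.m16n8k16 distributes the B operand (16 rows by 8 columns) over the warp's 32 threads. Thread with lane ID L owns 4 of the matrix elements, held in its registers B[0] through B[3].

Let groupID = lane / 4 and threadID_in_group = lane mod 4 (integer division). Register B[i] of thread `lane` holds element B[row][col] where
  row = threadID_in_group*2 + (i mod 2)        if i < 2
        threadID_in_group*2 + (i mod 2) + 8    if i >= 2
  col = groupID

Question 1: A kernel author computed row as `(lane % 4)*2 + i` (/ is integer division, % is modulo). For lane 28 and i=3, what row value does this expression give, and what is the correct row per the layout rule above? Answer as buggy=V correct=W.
`(lane % 4)*2 + i`[28,3]→3
L=28→G=28>>2=7, T=28&3=0
[3]→row 0·2+1+8=9  col G=7
row: 3 vs 9

buggy=3 correct=9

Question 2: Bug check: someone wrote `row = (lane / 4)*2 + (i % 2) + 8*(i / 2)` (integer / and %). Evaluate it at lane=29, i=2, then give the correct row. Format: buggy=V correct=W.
buggy=22 correct=10

`(lane / 4)*2 + (i % 2) + 8*(i / 2)`[29,2]->22
29: g=7,t=1
[2] (1*2+0+8,7) = (10,7)
row: 22 vs 10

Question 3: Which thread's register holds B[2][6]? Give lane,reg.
25,0

c: 6->gid=6  r: 2->r8=0,tid=1,i&1=0
L=6*4+1=25  i=0*2+0=0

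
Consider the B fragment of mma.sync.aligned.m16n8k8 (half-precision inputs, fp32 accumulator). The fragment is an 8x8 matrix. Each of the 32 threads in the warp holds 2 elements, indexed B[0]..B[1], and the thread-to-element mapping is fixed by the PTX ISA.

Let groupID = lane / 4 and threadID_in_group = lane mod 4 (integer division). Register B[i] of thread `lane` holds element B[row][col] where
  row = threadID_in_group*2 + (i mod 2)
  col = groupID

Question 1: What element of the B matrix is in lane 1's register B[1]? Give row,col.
3,0

lane 1→1/4=0, 1 mod 4=1
i=1  r:2·1+1→3  c:0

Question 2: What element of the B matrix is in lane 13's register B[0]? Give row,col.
2,3

lane 13: g=3 (13/4), t=1 (13%4)
i=0: r=1*2+0=2, c=g=3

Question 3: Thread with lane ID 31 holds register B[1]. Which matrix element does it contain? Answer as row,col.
L=31→G=31>>2=7, T=31&3=3
[1]→row 3·2+1=7  col G=7

7,7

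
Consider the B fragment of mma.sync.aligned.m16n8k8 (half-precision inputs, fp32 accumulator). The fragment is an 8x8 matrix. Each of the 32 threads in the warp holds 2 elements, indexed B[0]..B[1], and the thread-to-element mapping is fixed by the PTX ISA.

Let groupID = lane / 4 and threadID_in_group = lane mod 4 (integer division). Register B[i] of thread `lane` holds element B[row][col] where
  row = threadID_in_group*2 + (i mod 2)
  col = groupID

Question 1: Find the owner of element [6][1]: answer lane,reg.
7,0

c: 1->gid=1  r: 6->tid=3,i&1=0
L=1*4+3=7  i=0=0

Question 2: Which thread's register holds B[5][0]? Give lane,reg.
2,1

c=0⇒gr=0  r=5⇒th=2,odd=1
L=0*4+2=2  i=1=1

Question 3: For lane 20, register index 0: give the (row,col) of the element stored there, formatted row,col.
L=20⇒gr=20>>2=5, th=20&3=0
[0]⇒row 0·2+0=0  col gr=5

0,5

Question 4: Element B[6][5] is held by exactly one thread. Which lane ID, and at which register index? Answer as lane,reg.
c=5→G=5  r=6→T=3,p=0
L=5*4+3=23  i=0=0

23,0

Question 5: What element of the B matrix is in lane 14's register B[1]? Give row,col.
lane 14⇒14/4=3, 14 mod 4=2
i=1  r:2·2+1⇒5  c:3

5,3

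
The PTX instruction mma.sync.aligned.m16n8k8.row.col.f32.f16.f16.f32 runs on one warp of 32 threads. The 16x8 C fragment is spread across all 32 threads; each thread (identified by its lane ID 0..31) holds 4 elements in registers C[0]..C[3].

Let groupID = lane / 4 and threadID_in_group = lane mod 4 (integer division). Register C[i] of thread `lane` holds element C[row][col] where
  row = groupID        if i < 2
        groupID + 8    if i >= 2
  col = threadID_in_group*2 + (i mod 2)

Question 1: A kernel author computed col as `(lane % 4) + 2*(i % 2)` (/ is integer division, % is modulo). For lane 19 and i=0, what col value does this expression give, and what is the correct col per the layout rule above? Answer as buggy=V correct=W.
`(lane % 4) + 2*(i % 2)`[19,0]->3
L=19->gid=19>>2=4, tid=19&3=3
[0]->row 4+0=4  col 3·2+0=6
col: 3 vs 6

buggy=3 correct=6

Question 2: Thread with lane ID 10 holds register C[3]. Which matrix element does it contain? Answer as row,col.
10,5

lane 10: g=2 (10/4), t=2 (10%4)
i=3: r=2+8=10, c=2*2+1=5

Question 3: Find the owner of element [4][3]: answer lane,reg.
r=4⇒gr=4,Rb=0  c=3⇒th=1,odd=1
L=4*4+1=17  i=0*2+1=1

17,1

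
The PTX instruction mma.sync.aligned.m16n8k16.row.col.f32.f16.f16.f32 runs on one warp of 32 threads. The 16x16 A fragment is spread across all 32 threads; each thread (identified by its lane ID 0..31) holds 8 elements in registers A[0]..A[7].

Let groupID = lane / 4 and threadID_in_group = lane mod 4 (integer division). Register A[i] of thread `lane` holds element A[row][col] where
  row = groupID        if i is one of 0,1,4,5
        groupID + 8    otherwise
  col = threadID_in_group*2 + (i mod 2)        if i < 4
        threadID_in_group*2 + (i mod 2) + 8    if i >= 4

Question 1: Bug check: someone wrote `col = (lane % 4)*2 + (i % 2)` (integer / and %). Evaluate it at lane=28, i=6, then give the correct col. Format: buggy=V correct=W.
`(lane % 4)*2 + (i % 2)`[28,6]->0
28: g=7,t=0
[6] (7+8,0*2+0+8) = (15,8)
col: 0 vs 8

buggy=0 correct=8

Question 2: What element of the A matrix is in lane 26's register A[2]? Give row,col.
26: gr=6,th=2
[2] (6+8,2*2+0+0) = (14,4)

14,4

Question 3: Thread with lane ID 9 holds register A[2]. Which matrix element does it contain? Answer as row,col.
10,2

L=9->g=9>>2=2, t=9&3=1
[2]->row 2+8=10  col 1·2+0+0=2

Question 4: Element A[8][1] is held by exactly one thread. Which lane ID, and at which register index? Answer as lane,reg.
r=8⇒gr=0,Rb=1  c=1⇒Cb=0,th=0,odd=1
L=0*4+0=0  i=0*4+1*2+1=3

0,3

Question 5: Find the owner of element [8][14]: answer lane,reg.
3,6

r: 8->gid=0,r8=1  c: 14->c8=1,tid=3,i&1=0
L=0*4+3=3  i=1*4+1*2+0=6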